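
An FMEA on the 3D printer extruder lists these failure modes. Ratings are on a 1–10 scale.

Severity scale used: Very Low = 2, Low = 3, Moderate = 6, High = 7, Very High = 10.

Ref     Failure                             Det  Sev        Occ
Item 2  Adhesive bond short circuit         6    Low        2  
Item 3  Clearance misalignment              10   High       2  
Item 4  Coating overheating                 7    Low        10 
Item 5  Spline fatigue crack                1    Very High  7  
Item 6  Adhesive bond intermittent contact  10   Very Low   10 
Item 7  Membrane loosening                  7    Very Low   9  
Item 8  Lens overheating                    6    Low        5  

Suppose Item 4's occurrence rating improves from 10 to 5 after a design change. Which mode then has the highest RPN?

Item 6

RPN = Severity × Occurrence × Detection:
  Item 2: 3 × 2 × 6 = 36
  Item 3: 7 × 2 × 10 = 140
  Item 4: 3 × 10 × 7 = 210
  Item 5: 10 × 7 × 1 = 70
  Item 6: 2 × 10 × 10 = 200
  Item 7: 2 × 9 × 7 = 126
  Item 8: 3 × 5 × 6 = 90
After action: Item 4 → 3 × 5 × 7 = 105.
Revised RPNs: Item 6=200, Item 3=140, Item 7=126, Item 4=105, Item 8=90, Item 5=70, Item 2=36.
Highest is now Item 6 (200).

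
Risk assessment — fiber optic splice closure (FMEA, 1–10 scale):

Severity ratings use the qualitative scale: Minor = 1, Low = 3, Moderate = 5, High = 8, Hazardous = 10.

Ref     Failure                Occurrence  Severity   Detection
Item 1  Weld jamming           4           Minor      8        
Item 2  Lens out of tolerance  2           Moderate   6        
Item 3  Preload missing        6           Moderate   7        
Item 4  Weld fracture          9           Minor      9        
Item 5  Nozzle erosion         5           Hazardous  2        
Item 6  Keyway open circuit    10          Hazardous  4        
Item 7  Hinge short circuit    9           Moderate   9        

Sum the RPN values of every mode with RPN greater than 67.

1196

RPN = Severity × Occurrence × Detection:
  Item 1: 1 × 4 × 8 = 32
  Item 2: 5 × 2 × 6 = 60
  Item 3: 5 × 6 × 7 = 210
  Item 4: 1 × 9 × 9 = 81
  Item 5: 10 × 5 × 2 = 100
  Item 6: 10 × 10 × 4 = 400
  Item 7: 5 × 9 × 9 = 405
RPN > 67: Item 3 (210), Item 4 (81), Item 5 (100), Item 6 (400), Item 7 (405).
Sum: 210 + 81 + 100 + 400 + 405 = 1196.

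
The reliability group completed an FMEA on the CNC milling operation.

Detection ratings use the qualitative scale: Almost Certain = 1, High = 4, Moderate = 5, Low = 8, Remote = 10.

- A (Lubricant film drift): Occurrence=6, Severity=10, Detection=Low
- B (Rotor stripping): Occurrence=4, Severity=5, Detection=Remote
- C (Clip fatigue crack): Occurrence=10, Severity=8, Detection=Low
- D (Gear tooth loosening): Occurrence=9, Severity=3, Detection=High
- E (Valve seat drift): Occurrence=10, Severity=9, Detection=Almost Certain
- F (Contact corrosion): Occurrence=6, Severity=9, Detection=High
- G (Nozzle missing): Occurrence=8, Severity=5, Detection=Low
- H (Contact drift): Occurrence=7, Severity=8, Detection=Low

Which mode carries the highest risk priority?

RPN = Severity × Occurrence × Detection:
  A: 10 × 6 × 8 = 480
  B: 5 × 4 × 10 = 200
  C: 8 × 10 × 8 = 640
  D: 3 × 9 × 4 = 108
  E: 9 × 10 × 1 = 90
  F: 9 × 6 × 4 = 216
  G: 5 × 8 × 8 = 320
  H: 8 × 7 × 8 = 448
Highest RPN is 640 → C.

C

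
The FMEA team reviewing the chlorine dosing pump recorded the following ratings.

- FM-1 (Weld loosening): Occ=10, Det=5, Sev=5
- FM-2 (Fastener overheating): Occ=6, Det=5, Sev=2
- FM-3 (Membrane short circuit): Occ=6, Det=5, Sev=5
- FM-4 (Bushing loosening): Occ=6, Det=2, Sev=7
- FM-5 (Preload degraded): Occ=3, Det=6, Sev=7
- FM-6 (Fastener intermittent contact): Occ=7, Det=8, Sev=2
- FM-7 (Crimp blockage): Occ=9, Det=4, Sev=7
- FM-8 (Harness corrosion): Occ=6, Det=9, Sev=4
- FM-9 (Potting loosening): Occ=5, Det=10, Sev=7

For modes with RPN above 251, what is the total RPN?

602

RPN = Severity × Occurrence × Detection:
  FM-1: 5 × 10 × 5 = 250
  FM-2: 2 × 6 × 5 = 60
  FM-3: 5 × 6 × 5 = 150
  FM-4: 7 × 6 × 2 = 84
  FM-5: 7 × 3 × 6 = 126
  FM-6: 2 × 7 × 8 = 112
  FM-7: 7 × 9 × 4 = 252
  FM-8: 4 × 6 × 9 = 216
  FM-9: 7 × 5 × 10 = 350
RPN > 251: FM-7 (252), FM-9 (350).
Sum: 252 + 350 = 602.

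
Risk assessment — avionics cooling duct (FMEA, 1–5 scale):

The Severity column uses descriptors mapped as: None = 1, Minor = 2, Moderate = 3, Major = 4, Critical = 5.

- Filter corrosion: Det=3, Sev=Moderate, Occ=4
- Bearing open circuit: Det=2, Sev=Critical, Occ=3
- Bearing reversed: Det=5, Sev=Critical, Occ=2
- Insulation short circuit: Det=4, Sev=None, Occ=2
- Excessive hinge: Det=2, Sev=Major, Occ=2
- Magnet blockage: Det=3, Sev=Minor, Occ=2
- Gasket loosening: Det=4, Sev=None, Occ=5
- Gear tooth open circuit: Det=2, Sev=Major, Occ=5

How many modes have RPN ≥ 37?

2

RPN = Severity × Occurrence × Detection:
  Filter corrosion: 3 × 4 × 3 = 36
  Bearing open circuit: 5 × 3 × 2 = 30
  Bearing reversed: 5 × 2 × 5 = 50
  Insulation short circuit: 1 × 2 × 4 = 8
  Excessive hinge: 4 × 2 × 2 = 16
  Magnet blockage: 2 × 2 × 3 = 12
  Gasket loosening: 1 × 5 × 4 = 20
  Gear tooth open circuit: 4 × 5 × 2 = 40
Modes with RPN ≥ 37: Bearing reversed (50), Gear tooth open circuit (40) → 2.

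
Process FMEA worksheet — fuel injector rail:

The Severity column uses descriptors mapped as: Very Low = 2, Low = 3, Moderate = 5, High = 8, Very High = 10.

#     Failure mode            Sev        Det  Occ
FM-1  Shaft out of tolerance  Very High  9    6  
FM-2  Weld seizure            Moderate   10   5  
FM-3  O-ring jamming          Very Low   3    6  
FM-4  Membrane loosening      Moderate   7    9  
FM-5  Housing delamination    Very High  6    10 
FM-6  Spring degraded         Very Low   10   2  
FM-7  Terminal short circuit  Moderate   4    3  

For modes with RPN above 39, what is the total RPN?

RPN = Severity × Occurrence × Detection:
  FM-1: 10 × 6 × 9 = 540
  FM-2: 5 × 5 × 10 = 250
  FM-3: 2 × 6 × 3 = 36
  FM-4: 5 × 9 × 7 = 315
  FM-5: 10 × 10 × 6 = 600
  FM-6: 2 × 2 × 10 = 40
  FM-7: 5 × 3 × 4 = 60
RPN > 39: FM-1 (540), FM-2 (250), FM-4 (315), FM-5 (600), FM-6 (40), FM-7 (60).
Sum: 540 + 250 + 315 + 600 + 40 + 60 = 1805.

1805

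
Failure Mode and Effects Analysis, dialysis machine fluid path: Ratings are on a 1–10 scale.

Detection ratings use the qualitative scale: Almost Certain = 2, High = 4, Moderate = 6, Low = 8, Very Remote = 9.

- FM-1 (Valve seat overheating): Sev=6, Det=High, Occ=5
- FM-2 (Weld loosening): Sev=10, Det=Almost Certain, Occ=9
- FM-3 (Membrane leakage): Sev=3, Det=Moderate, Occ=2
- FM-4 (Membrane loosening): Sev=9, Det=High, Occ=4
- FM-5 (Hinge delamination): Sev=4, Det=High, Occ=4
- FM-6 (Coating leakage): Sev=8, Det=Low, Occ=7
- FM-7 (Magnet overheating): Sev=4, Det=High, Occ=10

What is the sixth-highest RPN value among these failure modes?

64

RPN = Severity × Occurrence × Detection:
  FM-1: 6 × 5 × 4 = 120
  FM-2: 10 × 9 × 2 = 180
  FM-3: 3 × 2 × 6 = 36
  FM-4: 9 × 4 × 4 = 144
  FM-5: 4 × 4 × 4 = 64
  FM-6: 8 × 7 × 8 = 448
  FM-7: 4 × 10 × 4 = 160
Sorted descending: 448, 180, 160, 144, 120, 64, 36.
The sixth-highest RPN is 64 (FM-5).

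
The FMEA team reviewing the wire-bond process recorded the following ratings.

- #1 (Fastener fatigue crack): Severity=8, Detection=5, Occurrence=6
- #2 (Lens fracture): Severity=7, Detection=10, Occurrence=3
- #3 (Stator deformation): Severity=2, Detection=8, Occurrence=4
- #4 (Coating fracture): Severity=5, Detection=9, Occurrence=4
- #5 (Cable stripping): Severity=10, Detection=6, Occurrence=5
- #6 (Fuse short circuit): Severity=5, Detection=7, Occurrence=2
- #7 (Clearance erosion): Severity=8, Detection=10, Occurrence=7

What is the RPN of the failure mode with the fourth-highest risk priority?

RPN = Severity × Occurrence × Detection:
  #1: 8 × 6 × 5 = 240
  #2: 7 × 3 × 10 = 210
  #3: 2 × 4 × 8 = 64
  #4: 5 × 4 × 9 = 180
  #5: 10 × 5 × 6 = 300
  #6: 5 × 2 × 7 = 70
  #7: 8 × 7 × 10 = 560
Sorted descending: 560, 300, 240, 210, 180, 70, 64.
The fourth-highest RPN is 210 (#2).

210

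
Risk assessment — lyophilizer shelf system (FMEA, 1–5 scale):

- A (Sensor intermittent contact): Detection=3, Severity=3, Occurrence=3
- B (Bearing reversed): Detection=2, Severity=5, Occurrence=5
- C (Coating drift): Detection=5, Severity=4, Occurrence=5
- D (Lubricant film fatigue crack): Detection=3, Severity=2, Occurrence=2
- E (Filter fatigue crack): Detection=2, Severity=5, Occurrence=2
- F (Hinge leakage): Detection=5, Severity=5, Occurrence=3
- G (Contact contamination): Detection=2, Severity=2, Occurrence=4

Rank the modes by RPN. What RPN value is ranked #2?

RPN = Severity × Occurrence × Detection:
  A: 3 × 3 × 3 = 27
  B: 5 × 5 × 2 = 50
  C: 4 × 5 × 5 = 100
  D: 2 × 2 × 3 = 12
  E: 5 × 2 × 2 = 20
  F: 5 × 3 × 5 = 75
  G: 2 × 4 × 2 = 16
Sorted descending: 100, 75, 50, 27, 20, 16, 12.
The second-highest RPN is 75 (F).

75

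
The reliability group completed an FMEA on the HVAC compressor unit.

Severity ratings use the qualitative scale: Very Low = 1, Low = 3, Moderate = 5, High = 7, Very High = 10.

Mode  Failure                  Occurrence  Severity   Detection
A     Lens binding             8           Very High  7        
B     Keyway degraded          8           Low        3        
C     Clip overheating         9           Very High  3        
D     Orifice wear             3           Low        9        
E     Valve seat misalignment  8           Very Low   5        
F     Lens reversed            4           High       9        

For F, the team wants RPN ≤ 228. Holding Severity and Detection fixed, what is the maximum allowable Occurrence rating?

F: S=7, O=4, D=9 → current RPN = 252.
Fixed product = 63. Need 63 × O ≤ 228, so O ≤ 228/63 = 3.62.
Maximum integer Occurrence rating = 3 (gives RPN 189; O=4 would give 252 > 228).

3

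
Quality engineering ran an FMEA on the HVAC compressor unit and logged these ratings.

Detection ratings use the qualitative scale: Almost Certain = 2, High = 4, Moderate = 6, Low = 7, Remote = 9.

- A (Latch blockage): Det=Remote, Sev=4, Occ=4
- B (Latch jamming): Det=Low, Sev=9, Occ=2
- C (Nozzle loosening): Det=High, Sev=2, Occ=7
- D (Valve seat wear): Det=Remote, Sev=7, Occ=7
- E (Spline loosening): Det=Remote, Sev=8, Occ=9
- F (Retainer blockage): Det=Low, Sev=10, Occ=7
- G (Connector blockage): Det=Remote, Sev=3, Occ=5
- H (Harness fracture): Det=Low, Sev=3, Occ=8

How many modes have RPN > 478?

2

RPN = Severity × Occurrence × Detection:
  A: 4 × 4 × 9 = 144
  B: 9 × 2 × 7 = 126
  C: 2 × 7 × 4 = 56
  D: 7 × 7 × 9 = 441
  E: 8 × 9 × 9 = 648
  F: 10 × 7 × 7 = 490
  G: 3 × 5 × 9 = 135
  H: 3 × 8 × 7 = 168
Modes with RPN > 478: E (648), F (490) → 2.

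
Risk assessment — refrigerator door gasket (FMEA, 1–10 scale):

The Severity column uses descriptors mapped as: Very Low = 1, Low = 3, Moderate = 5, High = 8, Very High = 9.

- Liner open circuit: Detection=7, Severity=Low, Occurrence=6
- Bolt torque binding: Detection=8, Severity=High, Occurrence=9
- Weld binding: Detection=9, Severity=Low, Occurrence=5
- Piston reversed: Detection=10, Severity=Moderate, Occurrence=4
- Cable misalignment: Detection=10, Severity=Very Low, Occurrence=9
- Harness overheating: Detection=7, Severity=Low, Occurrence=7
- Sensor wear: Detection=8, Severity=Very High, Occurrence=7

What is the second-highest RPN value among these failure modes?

RPN = Severity × Occurrence × Detection:
  Liner open circuit: 3 × 6 × 7 = 126
  Bolt torque binding: 8 × 9 × 8 = 576
  Weld binding: 3 × 5 × 9 = 135
  Piston reversed: 5 × 4 × 10 = 200
  Cable misalignment: 1 × 9 × 10 = 90
  Harness overheating: 3 × 7 × 7 = 147
  Sensor wear: 9 × 7 × 8 = 504
Sorted descending: 576, 504, 200, 147, 135, 126, 90.
The second-highest RPN is 504 (Sensor wear).

504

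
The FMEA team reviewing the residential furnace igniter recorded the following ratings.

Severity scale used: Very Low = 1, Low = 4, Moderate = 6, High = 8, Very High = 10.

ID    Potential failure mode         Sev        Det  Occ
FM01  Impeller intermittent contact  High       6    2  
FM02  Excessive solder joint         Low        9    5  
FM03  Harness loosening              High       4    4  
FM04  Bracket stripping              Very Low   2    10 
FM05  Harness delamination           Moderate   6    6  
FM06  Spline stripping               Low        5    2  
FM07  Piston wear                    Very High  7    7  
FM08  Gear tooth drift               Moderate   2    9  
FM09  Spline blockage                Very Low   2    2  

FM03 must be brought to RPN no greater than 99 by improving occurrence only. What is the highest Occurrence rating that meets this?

3

FM03: S=8, O=4, D=4 → current RPN = 128.
Fixed product = 32. Need 32 × O ≤ 99, so O ≤ 99/32 = 3.09.
Maximum integer Occurrence rating = 3 (gives RPN 96; O=4 would give 128 > 99).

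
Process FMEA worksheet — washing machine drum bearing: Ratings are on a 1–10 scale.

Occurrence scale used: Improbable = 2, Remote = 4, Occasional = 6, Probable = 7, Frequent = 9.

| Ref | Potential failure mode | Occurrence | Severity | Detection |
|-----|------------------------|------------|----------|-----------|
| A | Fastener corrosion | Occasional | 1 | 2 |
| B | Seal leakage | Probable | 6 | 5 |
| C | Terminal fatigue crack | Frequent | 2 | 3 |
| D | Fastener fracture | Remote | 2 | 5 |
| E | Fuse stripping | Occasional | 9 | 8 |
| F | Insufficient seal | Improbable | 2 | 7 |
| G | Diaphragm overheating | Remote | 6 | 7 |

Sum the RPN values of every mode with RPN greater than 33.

RPN = Severity × Occurrence × Detection:
  A: 1 × 6 × 2 = 12
  B: 6 × 7 × 5 = 210
  C: 2 × 9 × 3 = 54
  D: 2 × 4 × 5 = 40
  E: 9 × 6 × 8 = 432
  F: 2 × 2 × 7 = 28
  G: 6 × 4 × 7 = 168
RPN > 33: B (210), C (54), D (40), E (432), G (168).
Sum: 210 + 54 + 40 + 432 + 168 = 904.

904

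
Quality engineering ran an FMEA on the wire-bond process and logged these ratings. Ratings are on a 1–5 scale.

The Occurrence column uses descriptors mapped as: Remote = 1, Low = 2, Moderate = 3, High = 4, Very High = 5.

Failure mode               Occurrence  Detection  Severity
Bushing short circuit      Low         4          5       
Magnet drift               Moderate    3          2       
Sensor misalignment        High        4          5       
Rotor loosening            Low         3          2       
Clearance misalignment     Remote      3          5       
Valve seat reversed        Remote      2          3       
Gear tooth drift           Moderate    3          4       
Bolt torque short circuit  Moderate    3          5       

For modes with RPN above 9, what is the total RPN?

246

RPN = Severity × Occurrence × Detection:
  Bushing short circuit: 5 × 2 × 4 = 40
  Magnet drift: 2 × 3 × 3 = 18
  Sensor misalignment: 5 × 4 × 4 = 80
  Rotor loosening: 2 × 2 × 3 = 12
  Clearance misalignment: 5 × 1 × 3 = 15
  Valve seat reversed: 3 × 1 × 2 = 6
  Gear tooth drift: 4 × 3 × 3 = 36
  Bolt torque short circuit: 5 × 3 × 3 = 45
RPN > 9: Bushing short circuit (40), Magnet drift (18), Sensor misalignment (80), Rotor loosening (12), Clearance misalignment (15), Gear tooth drift (36), Bolt torque short circuit (45).
Sum: 40 + 18 + 80 + 12 + 15 + 36 + 45 = 246.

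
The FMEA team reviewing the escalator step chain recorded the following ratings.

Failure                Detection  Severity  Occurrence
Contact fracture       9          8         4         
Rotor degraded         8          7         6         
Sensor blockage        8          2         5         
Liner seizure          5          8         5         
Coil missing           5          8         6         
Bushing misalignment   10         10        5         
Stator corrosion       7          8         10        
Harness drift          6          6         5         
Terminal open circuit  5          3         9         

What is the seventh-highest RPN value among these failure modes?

180

RPN = Severity × Occurrence × Detection:
  Contact fracture: 8 × 4 × 9 = 288
  Rotor degraded: 7 × 6 × 8 = 336
  Sensor blockage: 2 × 5 × 8 = 80
  Liner seizure: 8 × 5 × 5 = 200
  Coil missing: 8 × 6 × 5 = 240
  Bushing misalignment: 10 × 5 × 10 = 500
  Stator corrosion: 8 × 10 × 7 = 560
  Harness drift: 6 × 5 × 6 = 180
  Terminal open circuit: 3 × 9 × 5 = 135
Sorted descending: 560, 500, 336, 288, 240, 200, 180, 135, 80.
The seventh-highest RPN is 180 (Harness drift).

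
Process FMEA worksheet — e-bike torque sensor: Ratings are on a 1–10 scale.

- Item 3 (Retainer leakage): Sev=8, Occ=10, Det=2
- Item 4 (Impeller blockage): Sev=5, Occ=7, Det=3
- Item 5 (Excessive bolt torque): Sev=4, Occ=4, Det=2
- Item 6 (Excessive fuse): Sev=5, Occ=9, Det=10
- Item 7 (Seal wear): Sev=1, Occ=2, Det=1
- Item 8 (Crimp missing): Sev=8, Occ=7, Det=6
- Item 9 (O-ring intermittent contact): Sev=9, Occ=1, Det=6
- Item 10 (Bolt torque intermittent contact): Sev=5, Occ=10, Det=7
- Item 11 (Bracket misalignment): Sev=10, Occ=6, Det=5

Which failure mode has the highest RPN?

Item 6

RPN = Severity × Occurrence × Detection:
  Item 3: 8 × 10 × 2 = 160
  Item 4: 5 × 7 × 3 = 105
  Item 5: 4 × 4 × 2 = 32
  Item 6: 5 × 9 × 10 = 450
  Item 7: 1 × 2 × 1 = 2
  Item 8: 8 × 7 × 6 = 336
  Item 9: 9 × 1 × 6 = 54
  Item 10: 5 × 10 × 7 = 350
  Item 11: 10 × 6 × 5 = 300
Highest RPN is 450 → Item 6.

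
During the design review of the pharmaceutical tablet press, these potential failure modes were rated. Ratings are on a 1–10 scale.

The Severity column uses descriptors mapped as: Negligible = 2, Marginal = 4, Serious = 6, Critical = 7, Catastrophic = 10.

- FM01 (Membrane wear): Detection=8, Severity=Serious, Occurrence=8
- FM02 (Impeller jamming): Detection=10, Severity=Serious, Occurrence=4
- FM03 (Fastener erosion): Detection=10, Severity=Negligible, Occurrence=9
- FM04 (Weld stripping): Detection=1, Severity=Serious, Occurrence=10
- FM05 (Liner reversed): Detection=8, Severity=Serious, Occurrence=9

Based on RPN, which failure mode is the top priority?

FM05

RPN = Severity × Occurrence × Detection:
  FM01: 6 × 8 × 8 = 384
  FM02: 6 × 4 × 10 = 240
  FM03: 2 × 9 × 10 = 180
  FM04: 6 × 10 × 1 = 60
  FM05: 6 × 9 × 8 = 432
Highest RPN is 432 → FM05.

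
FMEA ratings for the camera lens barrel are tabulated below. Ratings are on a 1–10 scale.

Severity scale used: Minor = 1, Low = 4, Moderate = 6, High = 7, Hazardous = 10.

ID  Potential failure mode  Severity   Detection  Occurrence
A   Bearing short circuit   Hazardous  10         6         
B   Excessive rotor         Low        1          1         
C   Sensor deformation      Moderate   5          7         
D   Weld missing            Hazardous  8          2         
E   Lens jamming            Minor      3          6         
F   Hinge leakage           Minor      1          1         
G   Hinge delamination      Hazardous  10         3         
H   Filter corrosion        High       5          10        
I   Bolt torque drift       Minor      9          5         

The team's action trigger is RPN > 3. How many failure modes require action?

RPN = Severity × Occurrence × Detection:
  A: 10 × 6 × 10 = 600
  B: 4 × 1 × 1 = 4
  C: 6 × 7 × 5 = 210
  D: 10 × 2 × 8 = 160
  E: 1 × 6 × 3 = 18
  F: 1 × 1 × 1 = 1
  G: 10 × 3 × 10 = 300
  H: 7 × 10 × 5 = 350
  I: 1 × 5 × 9 = 45
Modes with RPN > 3: A (600), B (4), C (210), D (160), E (18), G (300), H (350), I (45) → 8.

8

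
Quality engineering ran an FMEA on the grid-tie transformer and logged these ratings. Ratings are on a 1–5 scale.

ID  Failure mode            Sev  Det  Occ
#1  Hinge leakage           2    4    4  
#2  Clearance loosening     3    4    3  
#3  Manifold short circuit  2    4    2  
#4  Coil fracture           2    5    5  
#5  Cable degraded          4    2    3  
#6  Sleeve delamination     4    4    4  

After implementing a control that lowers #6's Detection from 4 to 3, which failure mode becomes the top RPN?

#4

RPN = Severity × Occurrence × Detection:
  #1: 2 × 4 × 4 = 32
  #2: 3 × 3 × 4 = 36
  #3: 2 × 2 × 4 = 16
  #4: 2 × 5 × 5 = 50
  #5: 4 × 3 × 2 = 24
  #6: 4 × 4 × 4 = 64
After action: #6 → 4 × 4 × 3 = 48.
Revised RPNs: #4=50, #6=48, #2=36, #1=32, #5=24, #3=16.
Highest is now #4 (50).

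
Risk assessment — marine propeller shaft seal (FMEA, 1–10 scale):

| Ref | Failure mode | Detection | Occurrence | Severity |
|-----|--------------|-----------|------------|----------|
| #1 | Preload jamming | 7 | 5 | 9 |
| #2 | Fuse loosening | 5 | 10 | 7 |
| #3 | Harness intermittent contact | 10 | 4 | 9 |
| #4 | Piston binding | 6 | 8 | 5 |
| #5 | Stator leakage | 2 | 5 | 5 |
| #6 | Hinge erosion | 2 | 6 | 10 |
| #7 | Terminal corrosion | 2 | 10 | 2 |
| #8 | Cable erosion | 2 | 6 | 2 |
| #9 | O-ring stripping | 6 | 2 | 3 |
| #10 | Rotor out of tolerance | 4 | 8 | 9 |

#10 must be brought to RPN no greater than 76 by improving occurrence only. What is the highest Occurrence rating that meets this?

#10: S=9, O=8, D=4 → current RPN = 288.
Fixed product = 36. Need 36 × O ≤ 76, so O ≤ 76/36 = 2.11.
Maximum integer Occurrence rating = 2 (gives RPN 72; O=3 would give 108 > 76).

2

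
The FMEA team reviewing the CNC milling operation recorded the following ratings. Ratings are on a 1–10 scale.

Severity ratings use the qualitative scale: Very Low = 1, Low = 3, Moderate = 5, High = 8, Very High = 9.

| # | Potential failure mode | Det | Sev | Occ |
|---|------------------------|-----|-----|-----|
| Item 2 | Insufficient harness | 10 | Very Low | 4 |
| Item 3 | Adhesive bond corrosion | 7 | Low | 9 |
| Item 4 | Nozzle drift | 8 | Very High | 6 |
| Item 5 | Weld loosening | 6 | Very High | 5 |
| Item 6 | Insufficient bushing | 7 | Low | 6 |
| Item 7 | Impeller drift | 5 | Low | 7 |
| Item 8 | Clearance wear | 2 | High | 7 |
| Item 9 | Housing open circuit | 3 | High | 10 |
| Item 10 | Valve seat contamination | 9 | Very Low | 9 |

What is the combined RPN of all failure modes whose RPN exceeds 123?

RPN = Severity × Occurrence × Detection:
  Item 2: 1 × 4 × 10 = 40
  Item 3: 3 × 9 × 7 = 189
  Item 4: 9 × 6 × 8 = 432
  Item 5: 9 × 5 × 6 = 270
  Item 6: 3 × 6 × 7 = 126
  Item 7: 3 × 7 × 5 = 105
  Item 8: 8 × 7 × 2 = 112
  Item 9: 8 × 10 × 3 = 240
  Item 10: 1 × 9 × 9 = 81
RPN > 123: Item 3 (189), Item 4 (432), Item 5 (270), Item 6 (126), Item 9 (240).
Sum: 189 + 432 + 270 + 126 + 240 = 1257.

1257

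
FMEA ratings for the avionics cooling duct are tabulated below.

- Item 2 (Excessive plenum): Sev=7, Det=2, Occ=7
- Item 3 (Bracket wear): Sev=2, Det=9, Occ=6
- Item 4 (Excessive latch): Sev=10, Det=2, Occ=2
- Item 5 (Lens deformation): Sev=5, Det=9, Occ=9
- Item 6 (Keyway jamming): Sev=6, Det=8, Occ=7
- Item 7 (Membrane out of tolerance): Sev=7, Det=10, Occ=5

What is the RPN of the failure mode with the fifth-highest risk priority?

RPN = Severity × Occurrence × Detection:
  Item 2: 7 × 7 × 2 = 98
  Item 3: 2 × 6 × 9 = 108
  Item 4: 10 × 2 × 2 = 40
  Item 5: 5 × 9 × 9 = 405
  Item 6: 6 × 7 × 8 = 336
  Item 7: 7 × 5 × 10 = 350
Sorted descending: 405, 350, 336, 108, 98, 40.
The fifth-highest RPN is 98 (Item 2).

98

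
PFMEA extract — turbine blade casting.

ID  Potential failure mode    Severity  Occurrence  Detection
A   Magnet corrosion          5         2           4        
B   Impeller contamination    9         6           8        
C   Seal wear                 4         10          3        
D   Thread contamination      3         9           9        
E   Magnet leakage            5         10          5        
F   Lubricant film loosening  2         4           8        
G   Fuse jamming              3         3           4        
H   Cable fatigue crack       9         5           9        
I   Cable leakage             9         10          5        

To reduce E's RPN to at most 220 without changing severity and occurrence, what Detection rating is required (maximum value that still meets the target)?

4

E: S=5, O=10, D=5 → current RPN = 250.
Fixed product = 50. Need 50 × D ≤ 220, so D ≤ 220/50 = 4.40.
Maximum integer Detection rating = 4 (gives RPN 200; D=5 would give 250 > 220).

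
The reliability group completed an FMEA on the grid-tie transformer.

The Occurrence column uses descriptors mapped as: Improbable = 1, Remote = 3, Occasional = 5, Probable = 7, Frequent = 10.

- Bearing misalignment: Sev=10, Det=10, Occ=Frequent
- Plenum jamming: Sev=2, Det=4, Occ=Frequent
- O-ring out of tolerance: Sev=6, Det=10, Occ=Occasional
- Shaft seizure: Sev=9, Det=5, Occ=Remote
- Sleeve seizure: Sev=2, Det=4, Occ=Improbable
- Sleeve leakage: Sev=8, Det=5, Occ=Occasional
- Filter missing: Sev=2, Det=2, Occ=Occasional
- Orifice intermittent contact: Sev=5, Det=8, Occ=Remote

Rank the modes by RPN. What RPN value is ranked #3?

200

RPN = Severity × Occurrence × Detection:
  Bearing misalignment: 10 × 10 × 10 = 1000
  Plenum jamming: 2 × 10 × 4 = 80
  O-ring out of tolerance: 6 × 5 × 10 = 300
  Shaft seizure: 9 × 3 × 5 = 135
  Sleeve seizure: 2 × 1 × 4 = 8
  Sleeve leakage: 8 × 5 × 5 = 200
  Filter missing: 2 × 5 × 2 = 20
  Orifice intermittent contact: 5 × 3 × 8 = 120
Sorted descending: 1000, 300, 200, 135, 120, 80, 20, 8.
The third-highest RPN is 200 (Sleeve leakage).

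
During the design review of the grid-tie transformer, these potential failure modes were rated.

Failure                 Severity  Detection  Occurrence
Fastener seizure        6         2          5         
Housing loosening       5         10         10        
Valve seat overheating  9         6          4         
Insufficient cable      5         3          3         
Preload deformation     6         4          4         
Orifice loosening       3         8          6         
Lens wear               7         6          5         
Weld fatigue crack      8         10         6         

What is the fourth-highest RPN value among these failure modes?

RPN = Severity × Occurrence × Detection:
  Fastener seizure: 6 × 5 × 2 = 60
  Housing loosening: 5 × 10 × 10 = 500
  Valve seat overheating: 9 × 4 × 6 = 216
  Insufficient cable: 5 × 3 × 3 = 45
  Preload deformation: 6 × 4 × 4 = 96
  Orifice loosening: 3 × 6 × 8 = 144
  Lens wear: 7 × 5 × 6 = 210
  Weld fatigue crack: 8 × 6 × 10 = 480
Sorted descending: 500, 480, 216, 210, 144, 96, 60, 45.
The fourth-highest RPN is 210 (Lens wear).

210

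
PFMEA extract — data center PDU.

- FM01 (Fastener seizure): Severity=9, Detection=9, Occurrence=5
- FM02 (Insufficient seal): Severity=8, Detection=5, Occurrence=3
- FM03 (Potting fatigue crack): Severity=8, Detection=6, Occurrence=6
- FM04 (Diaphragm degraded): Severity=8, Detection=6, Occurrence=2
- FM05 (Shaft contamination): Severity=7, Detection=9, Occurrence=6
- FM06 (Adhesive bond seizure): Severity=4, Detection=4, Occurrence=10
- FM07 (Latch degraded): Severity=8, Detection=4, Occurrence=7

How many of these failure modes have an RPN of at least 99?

6

RPN = Severity × Occurrence × Detection:
  FM01: 9 × 5 × 9 = 405
  FM02: 8 × 3 × 5 = 120
  FM03: 8 × 6 × 6 = 288
  FM04: 8 × 2 × 6 = 96
  FM05: 7 × 6 × 9 = 378
  FM06: 4 × 10 × 4 = 160
  FM07: 8 × 7 × 4 = 224
Modes with RPN ≥ 99: FM01 (405), FM02 (120), FM03 (288), FM05 (378), FM06 (160), FM07 (224) → 6.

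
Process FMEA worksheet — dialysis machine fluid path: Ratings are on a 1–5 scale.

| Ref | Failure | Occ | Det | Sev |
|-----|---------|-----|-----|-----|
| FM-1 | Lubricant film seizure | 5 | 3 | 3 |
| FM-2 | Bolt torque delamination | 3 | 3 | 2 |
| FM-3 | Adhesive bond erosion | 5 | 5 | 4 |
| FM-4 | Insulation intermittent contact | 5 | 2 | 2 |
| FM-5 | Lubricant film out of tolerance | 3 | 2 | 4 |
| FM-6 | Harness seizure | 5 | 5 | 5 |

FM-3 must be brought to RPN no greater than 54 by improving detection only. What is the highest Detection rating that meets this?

FM-3: S=4, O=5, D=5 → current RPN = 100.
Fixed product = 20. Need 20 × D ≤ 54, so D ≤ 54/20 = 2.70.
Maximum integer Detection rating = 2 (gives RPN 40; D=3 would give 60 > 54).

2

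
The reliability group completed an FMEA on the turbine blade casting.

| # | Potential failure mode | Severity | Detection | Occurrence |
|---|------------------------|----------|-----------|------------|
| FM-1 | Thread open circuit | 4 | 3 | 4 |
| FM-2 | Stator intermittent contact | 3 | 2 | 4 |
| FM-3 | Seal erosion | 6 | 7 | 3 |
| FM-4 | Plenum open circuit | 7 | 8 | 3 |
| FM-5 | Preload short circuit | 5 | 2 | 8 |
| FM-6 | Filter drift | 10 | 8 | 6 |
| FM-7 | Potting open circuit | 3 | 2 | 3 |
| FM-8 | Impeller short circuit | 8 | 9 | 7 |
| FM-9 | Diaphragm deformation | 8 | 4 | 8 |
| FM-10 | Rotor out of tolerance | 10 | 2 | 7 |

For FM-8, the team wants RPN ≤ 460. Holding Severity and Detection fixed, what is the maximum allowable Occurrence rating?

6

FM-8: S=8, O=7, D=9 → current RPN = 504.
Fixed product = 72. Need 72 × O ≤ 460, so O ≤ 460/72 = 6.39.
Maximum integer Occurrence rating = 6 (gives RPN 432; O=7 would give 504 > 460).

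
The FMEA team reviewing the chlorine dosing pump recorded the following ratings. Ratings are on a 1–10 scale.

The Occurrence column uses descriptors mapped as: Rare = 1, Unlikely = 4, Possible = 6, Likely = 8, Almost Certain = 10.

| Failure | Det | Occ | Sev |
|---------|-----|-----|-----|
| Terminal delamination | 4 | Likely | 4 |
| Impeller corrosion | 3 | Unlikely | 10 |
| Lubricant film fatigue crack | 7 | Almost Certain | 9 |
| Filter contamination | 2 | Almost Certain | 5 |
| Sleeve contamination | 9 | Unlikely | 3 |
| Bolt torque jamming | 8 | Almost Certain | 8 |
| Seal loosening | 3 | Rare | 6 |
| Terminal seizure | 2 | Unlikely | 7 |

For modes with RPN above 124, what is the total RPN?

1398

RPN = Severity × Occurrence × Detection:
  Terminal delamination: 4 × 8 × 4 = 128
  Impeller corrosion: 10 × 4 × 3 = 120
  Lubricant film fatigue crack: 9 × 10 × 7 = 630
  Filter contamination: 5 × 10 × 2 = 100
  Sleeve contamination: 3 × 4 × 9 = 108
  Bolt torque jamming: 8 × 10 × 8 = 640
  Seal loosening: 6 × 1 × 3 = 18
  Terminal seizure: 7 × 4 × 2 = 56
RPN > 124: Terminal delamination (128), Lubricant film fatigue crack (630), Bolt torque jamming (640).
Sum: 128 + 630 + 640 = 1398.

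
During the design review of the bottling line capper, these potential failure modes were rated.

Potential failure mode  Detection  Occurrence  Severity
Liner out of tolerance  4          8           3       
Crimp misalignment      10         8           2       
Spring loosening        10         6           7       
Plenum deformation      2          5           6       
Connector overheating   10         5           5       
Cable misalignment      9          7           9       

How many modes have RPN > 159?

RPN = Severity × Occurrence × Detection:
  Liner out of tolerance: 3 × 8 × 4 = 96
  Crimp misalignment: 2 × 8 × 10 = 160
  Spring loosening: 7 × 6 × 10 = 420
  Plenum deformation: 6 × 5 × 2 = 60
  Connector overheating: 5 × 5 × 10 = 250
  Cable misalignment: 9 × 7 × 9 = 567
Modes with RPN > 159: Crimp misalignment (160), Spring loosening (420), Connector overheating (250), Cable misalignment (567) → 4.

4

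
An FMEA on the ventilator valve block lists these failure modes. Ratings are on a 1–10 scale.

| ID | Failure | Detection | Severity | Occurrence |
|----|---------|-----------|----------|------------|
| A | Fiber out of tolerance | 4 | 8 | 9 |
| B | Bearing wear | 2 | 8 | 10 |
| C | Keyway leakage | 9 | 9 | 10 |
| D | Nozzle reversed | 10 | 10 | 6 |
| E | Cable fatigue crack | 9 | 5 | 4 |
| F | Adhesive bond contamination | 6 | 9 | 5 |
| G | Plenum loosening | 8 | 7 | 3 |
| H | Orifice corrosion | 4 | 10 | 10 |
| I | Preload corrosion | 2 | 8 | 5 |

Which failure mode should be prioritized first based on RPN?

C

RPN = Severity × Occurrence × Detection:
  A: 8 × 9 × 4 = 288
  B: 8 × 10 × 2 = 160
  C: 9 × 10 × 9 = 810
  D: 10 × 6 × 10 = 600
  E: 5 × 4 × 9 = 180
  F: 9 × 5 × 6 = 270
  G: 7 × 3 × 8 = 168
  H: 10 × 10 × 4 = 400
  I: 8 × 5 × 2 = 80
Highest RPN is 810 → C.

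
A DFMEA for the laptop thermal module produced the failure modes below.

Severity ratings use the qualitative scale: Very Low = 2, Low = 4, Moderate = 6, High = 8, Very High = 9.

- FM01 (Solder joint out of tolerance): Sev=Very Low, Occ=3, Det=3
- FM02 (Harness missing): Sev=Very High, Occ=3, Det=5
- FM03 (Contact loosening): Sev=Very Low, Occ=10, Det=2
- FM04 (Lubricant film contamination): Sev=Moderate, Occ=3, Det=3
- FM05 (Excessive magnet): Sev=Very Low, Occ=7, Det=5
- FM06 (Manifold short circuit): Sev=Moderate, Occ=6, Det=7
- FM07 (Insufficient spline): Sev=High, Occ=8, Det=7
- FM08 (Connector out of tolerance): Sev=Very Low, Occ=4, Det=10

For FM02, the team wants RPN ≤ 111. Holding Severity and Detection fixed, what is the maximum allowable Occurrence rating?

2

FM02: S=9, O=3, D=5 → current RPN = 135.
Fixed product = 45. Need 45 × O ≤ 111, so O ≤ 111/45 = 2.47.
Maximum integer Occurrence rating = 2 (gives RPN 90; O=3 would give 135 > 111).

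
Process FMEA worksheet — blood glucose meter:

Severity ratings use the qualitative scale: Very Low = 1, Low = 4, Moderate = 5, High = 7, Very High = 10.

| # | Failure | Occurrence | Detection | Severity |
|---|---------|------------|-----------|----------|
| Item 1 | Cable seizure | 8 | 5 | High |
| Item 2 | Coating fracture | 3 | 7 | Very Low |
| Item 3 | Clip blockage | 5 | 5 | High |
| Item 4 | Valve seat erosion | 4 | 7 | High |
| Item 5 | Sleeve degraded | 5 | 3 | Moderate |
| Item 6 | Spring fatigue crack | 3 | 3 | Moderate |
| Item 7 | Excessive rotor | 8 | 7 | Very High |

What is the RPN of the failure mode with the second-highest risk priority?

RPN = Severity × Occurrence × Detection:
  Item 1: 7 × 8 × 5 = 280
  Item 2: 1 × 3 × 7 = 21
  Item 3: 7 × 5 × 5 = 175
  Item 4: 7 × 4 × 7 = 196
  Item 5: 5 × 5 × 3 = 75
  Item 6: 5 × 3 × 3 = 45
  Item 7: 10 × 8 × 7 = 560
Sorted descending: 560, 280, 196, 175, 75, 45, 21.
The second-highest RPN is 280 (Item 1).

280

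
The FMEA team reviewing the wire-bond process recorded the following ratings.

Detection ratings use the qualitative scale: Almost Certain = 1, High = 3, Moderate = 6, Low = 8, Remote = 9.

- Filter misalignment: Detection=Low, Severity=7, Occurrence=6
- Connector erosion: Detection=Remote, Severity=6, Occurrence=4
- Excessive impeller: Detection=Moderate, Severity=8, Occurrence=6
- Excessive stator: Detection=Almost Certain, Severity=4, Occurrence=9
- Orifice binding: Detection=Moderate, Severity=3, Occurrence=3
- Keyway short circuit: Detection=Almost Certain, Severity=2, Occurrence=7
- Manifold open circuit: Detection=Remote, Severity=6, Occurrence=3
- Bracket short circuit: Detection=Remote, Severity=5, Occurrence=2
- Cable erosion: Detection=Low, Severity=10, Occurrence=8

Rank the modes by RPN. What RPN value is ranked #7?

54

RPN = Severity × Occurrence × Detection:
  Filter misalignment: 7 × 6 × 8 = 336
  Connector erosion: 6 × 4 × 9 = 216
  Excessive impeller: 8 × 6 × 6 = 288
  Excessive stator: 4 × 9 × 1 = 36
  Orifice binding: 3 × 3 × 6 = 54
  Keyway short circuit: 2 × 7 × 1 = 14
  Manifold open circuit: 6 × 3 × 9 = 162
  Bracket short circuit: 5 × 2 × 9 = 90
  Cable erosion: 10 × 8 × 8 = 640
Sorted descending: 640, 336, 288, 216, 162, 90, 54, 36, 14.
The seventh-highest RPN is 54 (Orifice binding).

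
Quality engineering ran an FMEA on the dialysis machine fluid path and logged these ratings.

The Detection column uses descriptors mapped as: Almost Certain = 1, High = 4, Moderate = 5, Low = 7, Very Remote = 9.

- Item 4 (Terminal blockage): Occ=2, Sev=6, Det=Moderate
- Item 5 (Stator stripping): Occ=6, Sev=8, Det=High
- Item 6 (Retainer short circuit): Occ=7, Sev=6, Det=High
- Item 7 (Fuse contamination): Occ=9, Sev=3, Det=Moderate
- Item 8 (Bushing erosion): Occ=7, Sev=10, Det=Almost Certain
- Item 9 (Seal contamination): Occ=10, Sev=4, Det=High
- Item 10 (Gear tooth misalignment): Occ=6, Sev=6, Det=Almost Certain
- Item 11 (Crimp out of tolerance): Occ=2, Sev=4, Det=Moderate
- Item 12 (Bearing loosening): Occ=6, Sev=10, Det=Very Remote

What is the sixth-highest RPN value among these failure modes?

70

RPN = Severity × Occurrence × Detection:
  Item 4: 6 × 2 × 5 = 60
  Item 5: 8 × 6 × 4 = 192
  Item 6: 6 × 7 × 4 = 168
  Item 7: 3 × 9 × 5 = 135
  Item 8: 10 × 7 × 1 = 70
  Item 9: 4 × 10 × 4 = 160
  Item 10: 6 × 6 × 1 = 36
  Item 11: 4 × 2 × 5 = 40
  Item 12: 10 × 6 × 9 = 540
Sorted descending: 540, 192, 168, 160, 135, 70, 60, 40, 36.
The sixth-highest RPN is 70 (Item 8).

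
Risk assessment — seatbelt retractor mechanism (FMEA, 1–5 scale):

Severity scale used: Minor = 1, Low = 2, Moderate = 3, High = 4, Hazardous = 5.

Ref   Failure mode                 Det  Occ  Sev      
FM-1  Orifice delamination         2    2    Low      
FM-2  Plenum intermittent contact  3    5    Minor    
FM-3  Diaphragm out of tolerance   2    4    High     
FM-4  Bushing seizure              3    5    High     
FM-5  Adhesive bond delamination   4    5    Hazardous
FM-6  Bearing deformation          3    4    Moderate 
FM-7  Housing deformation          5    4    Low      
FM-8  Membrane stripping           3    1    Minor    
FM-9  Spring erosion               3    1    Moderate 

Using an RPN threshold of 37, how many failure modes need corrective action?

3

RPN = Severity × Occurrence × Detection:
  FM-1: 2 × 2 × 2 = 8
  FM-2: 1 × 5 × 3 = 15
  FM-3: 4 × 4 × 2 = 32
  FM-4: 4 × 5 × 3 = 60
  FM-5: 5 × 5 × 4 = 100
  FM-6: 3 × 4 × 3 = 36
  FM-7: 2 × 4 × 5 = 40
  FM-8: 1 × 1 × 3 = 3
  FM-9: 3 × 1 × 3 = 9
Modes with RPN ≥ 37: FM-4 (60), FM-5 (100), FM-7 (40) → 3.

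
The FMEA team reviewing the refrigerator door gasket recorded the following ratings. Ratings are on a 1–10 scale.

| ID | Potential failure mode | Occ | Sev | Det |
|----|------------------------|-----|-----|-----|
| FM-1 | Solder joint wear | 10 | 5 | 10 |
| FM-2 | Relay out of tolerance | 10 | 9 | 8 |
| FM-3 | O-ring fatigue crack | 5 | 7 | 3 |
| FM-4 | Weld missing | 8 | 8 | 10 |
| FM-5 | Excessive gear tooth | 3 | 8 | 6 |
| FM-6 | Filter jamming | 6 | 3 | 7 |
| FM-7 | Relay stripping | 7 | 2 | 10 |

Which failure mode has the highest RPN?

RPN = Severity × Occurrence × Detection:
  FM-1: 5 × 10 × 10 = 500
  FM-2: 9 × 10 × 8 = 720
  FM-3: 7 × 5 × 3 = 105
  FM-4: 8 × 8 × 10 = 640
  FM-5: 8 × 3 × 6 = 144
  FM-6: 3 × 6 × 7 = 126
  FM-7: 2 × 7 × 10 = 140
Highest RPN is 720 → FM-2.

FM-2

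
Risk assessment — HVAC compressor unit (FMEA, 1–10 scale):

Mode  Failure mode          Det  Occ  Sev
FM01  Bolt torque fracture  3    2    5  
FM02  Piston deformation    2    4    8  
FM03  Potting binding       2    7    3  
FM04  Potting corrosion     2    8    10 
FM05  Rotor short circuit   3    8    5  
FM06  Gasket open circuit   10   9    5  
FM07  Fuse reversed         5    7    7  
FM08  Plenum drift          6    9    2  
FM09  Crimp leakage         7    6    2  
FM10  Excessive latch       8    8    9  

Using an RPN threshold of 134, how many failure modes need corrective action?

4

RPN = Severity × Occurrence × Detection:
  FM01: 5 × 2 × 3 = 30
  FM02: 8 × 4 × 2 = 64
  FM03: 3 × 7 × 2 = 42
  FM04: 10 × 8 × 2 = 160
  FM05: 5 × 8 × 3 = 120
  FM06: 5 × 9 × 10 = 450
  FM07: 7 × 7 × 5 = 245
  FM08: 2 × 9 × 6 = 108
  FM09: 2 × 6 × 7 = 84
  FM10: 9 × 8 × 8 = 576
Modes with RPN ≥ 134: FM04 (160), FM06 (450), FM07 (245), FM10 (576) → 4.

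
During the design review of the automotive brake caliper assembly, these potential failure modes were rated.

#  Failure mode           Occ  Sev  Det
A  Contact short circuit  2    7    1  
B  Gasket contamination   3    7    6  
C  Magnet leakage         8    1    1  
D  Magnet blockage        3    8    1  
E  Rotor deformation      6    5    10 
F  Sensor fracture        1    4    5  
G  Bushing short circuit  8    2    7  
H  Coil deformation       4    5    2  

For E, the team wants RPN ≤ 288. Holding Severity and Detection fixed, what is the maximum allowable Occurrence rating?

5

E: S=5, O=6, D=10 → current RPN = 300.
Fixed product = 50. Need 50 × O ≤ 288, so O ≤ 288/50 = 5.76.
Maximum integer Occurrence rating = 5 (gives RPN 250; O=6 would give 300 > 288).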